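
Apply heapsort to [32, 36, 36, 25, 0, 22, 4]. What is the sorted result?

Build heap: [36, 32, 36, 25, 0, 22, 4]
Extract 36: [36, 32, 22, 25, 0, 4, 36]
Extract 36: [32, 25, 22, 4, 0, 36, 36]
Extract 32: [25, 4, 22, 0, 32, 36, 36]
Extract 25: [22, 4, 0, 25, 32, 36, 36]
Extract 22: [4, 0, 22, 25, 32, 36, 36]
Extract 4: [0, 4, 22, 25, 32, 36, 36]


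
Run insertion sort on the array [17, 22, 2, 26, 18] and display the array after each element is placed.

First element 17 is already 'sorted'
Insert 22: shifted 0 elements -> [17, 22, 2, 26, 18]
Insert 2: shifted 2 elements -> [2, 17, 22, 26, 18]
Insert 26: shifted 0 elements -> [2, 17, 22, 26, 18]
Insert 18: shifted 2 elements -> [2, 17, 18, 22, 26]


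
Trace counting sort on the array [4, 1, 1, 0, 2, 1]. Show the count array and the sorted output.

Count array: [1, 3, 1, 0, 1]
(count[i] = number of elements equal to i)
Cumulative count: [1, 4, 5, 5, 6]
Sorted: [0, 1, 1, 1, 2, 4]


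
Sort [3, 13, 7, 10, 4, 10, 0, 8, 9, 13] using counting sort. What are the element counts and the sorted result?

Count array: [1, 0, 0, 1, 1, 0, 0, 1, 1, 1, 2, 0, 0, 2]
(count[i] = number of elements equal to i)
Cumulative count: [1, 1, 1, 2, 3, 3, 3, 4, 5, 6, 8, 8, 8, 10]
Sorted: [0, 3, 4, 7, 8, 9, 10, 10, 13, 13]


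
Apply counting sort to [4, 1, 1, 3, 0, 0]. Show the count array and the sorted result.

Count array: [2, 2, 0, 1, 1]
(count[i] = number of elements equal to i)
Cumulative count: [2, 4, 4, 5, 6]
Sorted: [0, 0, 1, 1, 3, 4]


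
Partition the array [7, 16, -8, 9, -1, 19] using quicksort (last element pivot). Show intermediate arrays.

Partition 1: pivot=19 at index 5 -> [7, 16, -8, 9, -1, 19]
Partition 2: pivot=-1 at index 1 -> [-8, -1, 7, 9, 16, 19]
Partition 3: pivot=16 at index 4 -> [-8, -1, 7, 9, 16, 19]
Partition 4: pivot=9 at index 3 -> [-8, -1, 7, 9, 16, 19]


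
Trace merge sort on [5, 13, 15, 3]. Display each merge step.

Divide and conquer:
  Merge [5] + [13] -> [5, 13]
  Merge [15] + [3] -> [3, 15]
  Merge [5, 13] + [3, 15] -> [3, 5, 13, 15]


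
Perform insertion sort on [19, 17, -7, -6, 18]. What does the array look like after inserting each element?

First element 19 is already 'sorted'
Insert 17: shifted 1 elements -> [17, 19, -7, -6, 18]
Insert -7: shifted 2 elements -> [-7, 17, 19, -6, 18]
Insert -6: shifted 2 elements -> [-7, -6, 17, 19, 18]
Insert 18: shifted 1 elements -> [-7, -6, 17, 18, 19]


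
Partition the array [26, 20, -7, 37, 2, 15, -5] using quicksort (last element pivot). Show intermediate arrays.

Partition 1: pivot=-5 at index 1 -> [-7, -5, 26, 37, 2, 15, 20]
Partition 2: pivot=20 at index 4 -> [-7, -5, 2, 15, 20, 37, 26]
Partition 3: pivot=15 at index 3 -> [-7, -5, 2, 15, 20, 37, 26]
Partition 4: pivot=26 at index 5 -> [-7, -5, 2, 15, 20, 26, 37]


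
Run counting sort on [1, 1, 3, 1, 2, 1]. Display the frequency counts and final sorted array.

Count array: [0, 4, 1, 1]
(count[i] = number of elements equal to i)
Cumulative count: [0, 4, 5, 6]
Sorted: [1, 1, 1, 1, 2, 3]


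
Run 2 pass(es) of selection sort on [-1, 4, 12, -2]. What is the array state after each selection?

Pass 1: Select minimum -2 at index 3, swap -> [-2, 4, 12, -1]
Pass 2: Select minimum -1 at index 3, swap -> [-2, -1, 12, 4]


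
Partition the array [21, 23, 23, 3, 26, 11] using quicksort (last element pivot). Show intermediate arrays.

Partition 1: pivot=11 at index 1 -> [3, 11, 23, 21, 26, 23]
Partition 2: pivot=23 at index 4 -> [3, 11, 23, 21, 23, 26]
Partition 3: pivot=21 at index 2 -> [3, 11, 21, 23, 23, 26]


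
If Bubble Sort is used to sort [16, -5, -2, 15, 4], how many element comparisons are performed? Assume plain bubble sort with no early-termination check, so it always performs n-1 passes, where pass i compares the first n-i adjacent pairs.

Pass 1: compare adjacent pairs (0,1)..(3,4) = 4 comparison(s), 4 swap(s) -> [-5, -2, 15, 4, 16]
Pass 2: compare adjacent pairs (0,1)..(2,3) = 3 comparison(s), 1 swap(s) -> [-5, -2, 4, 15, 16]
Pass 3: compare adjacent pairs (0,1)..(1,2) = 2 comparison(s), 0 swap(s) -> [-5, -2, 4, 15, 16]
Pass 4: compare adjacent pairs (0,1)..(0,1) = 1 comparison(s), 0 swap(s) -> [-5, -2, 4, 15, 16]
Total comparisons: 4 + 3 + 2 + 1 = 10


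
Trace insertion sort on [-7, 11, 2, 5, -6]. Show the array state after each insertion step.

First element -7 is already 'sorted'
Insert 11: shifted 0 elements -> [-7, 11, 2, 5, -6]
Insert 2: shifted 1 elements -> [-7, 2, 11, 5, -6]
Insert 5: shifted 1 elements -> [-7, 2, 5, 11, -6]
Insert -6: shifted 3 elements -> [-7, -6, 2, 5, 11]


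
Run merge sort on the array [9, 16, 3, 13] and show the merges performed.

Divide and conquer:
  Merge [9] + [16] -> [9, 16]
  Merge [3] + [13] -> [3, 13]
  Merge [9, 16] + [3, 13] -> [3, 9, 13, 16]


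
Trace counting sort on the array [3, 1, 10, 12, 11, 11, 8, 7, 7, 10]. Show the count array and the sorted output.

Count array: [0, 1, 0, 1, 0, 0, 0, 2, 1, 0, 2, 2, 1]
(count[i] = number of elements equal to i)
Cumulative count: [0, 1, 1, 2, 2, 2, 2, 4, 5, 5, 7, 9, 10]
Sorted: [1, 3, 7, 7, 8, 10, 10, 11, 11, 12]


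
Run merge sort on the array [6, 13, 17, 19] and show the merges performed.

Divide and conquer:
  Merge [6] + [13] -> [6, 13]
  Merge [17] + [19] -> [17, 19]
  Merge [6, 13] + [17, 19] -> [6, 13, 17, 19]


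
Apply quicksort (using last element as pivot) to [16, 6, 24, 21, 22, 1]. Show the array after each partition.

Partition 1: pivot=1 at index 0 -> [1, 6, 24, 21, 22, 16]
Partition 2: pivot=16 at index 2 -> [1, 6, 16, 21, 22, 24]
Partition 3: pivot=24 at index 5 -> [1, 6, 16, 21, 22, 24]
Partition 4: pivot=22 at index 4 -> [1, 6, 16, 21, 22, 24]


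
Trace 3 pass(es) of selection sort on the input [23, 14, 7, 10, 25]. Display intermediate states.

Pass 1: Select minimum 7 at index 2, swap -> [7, 14, 23, 10, 25]
Pass 2: Select minimum 10 at index 3, swap -> [7, 10, 23, 14, 25]
Pass 3: Select minimum 14 at index 3, swap -> [7, 10, 14, 23, 25]


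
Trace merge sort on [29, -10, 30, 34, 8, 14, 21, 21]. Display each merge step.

Divide and conquer:
  Merge [29] + [-10] -> [-10, 29]
  Merge [30] + [34] -> [30, 34]
  Merge [-10, 29] + [30, 34] -> [-10, 29, 30, 34]
  Merge [8] + [14] -> [8, 14]
  Merge [21] + [21] -> [21, 21]
  Merge [8, 14] + [21, 21] -> [8, 14, 21, 21]
  Merge [-10, 29, 30, 34] + [8, 14, 21, 21] -> [-10, 8, 14, 21, 21, 29, 30, 34]


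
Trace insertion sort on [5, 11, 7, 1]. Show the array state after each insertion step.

First element 5 is already 'sorted'
Insert 11: shifted 0 elements -> [5, 11, 7, 1]
Insert 7: shifted 1 elements -> [5, 7, 11, 1]
Insert 1: shifted 3 elements -> [1, 5, 7, 11]


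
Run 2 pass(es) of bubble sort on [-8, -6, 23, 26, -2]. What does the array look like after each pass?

After pass 1: [-8, -6, 23, -2, 26] (1 swaps)
After pass 2: [-8, -6, -2, 23, 26] (1 swaps)
Total swaps: 2


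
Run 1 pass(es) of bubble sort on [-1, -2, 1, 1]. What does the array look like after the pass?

After pass 1: [-2, -1, 1, 1] (1 swaps)
Total swaps: 1


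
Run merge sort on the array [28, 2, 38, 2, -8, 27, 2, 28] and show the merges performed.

Divide and conquer:
  Merge [28] + [2] -> [2, 28]
  Merge [38] + [2] -> [2, 38]
  Merge [2, 28] + [2, 38] -> [2, 2, 28, 38]
  Merge [-8] + [27] -> [-8, 27]
  Merge [2] + [28] -> [2, 28]
  Merge [-8, 27] + [2, 28] -> [-8, 2, 27, 28]
  Merge [2, 2, 28, 38] + [-8, 2, 27, 28] -> [-8, 2, 2, 2, 27, 28, 28, 38]


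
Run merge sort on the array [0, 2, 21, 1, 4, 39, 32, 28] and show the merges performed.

Divide and conquer:
  Merge [0] + [2] -> [0, 2]
  Merge [21] + [1] -> [1, 21]
  Merge [0, 2] + [1, 21] -> [0, 1, 2, 21]
  Merge [4] + [39] -> [4, 39]
  Merge [32] + [28] -> [28, 32]
  Merge [4, 39] + [28, 32] -> [4, 28, 32, 39]
  Merge [0, 1, 2, 21] + [4, 28, 32, 39] -> [0, 1, 2, 4, 21, 28, 32, 39]


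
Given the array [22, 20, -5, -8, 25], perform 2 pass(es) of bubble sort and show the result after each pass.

After pass 1: [20, -5, -8, 22, 25] (3 swaps)
After pass 2: [-5, -8, 20, 22, 25] (2 swaps)
Total swaps: 5


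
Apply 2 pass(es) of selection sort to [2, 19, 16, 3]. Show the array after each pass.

Pass 1: Select minimum 2 at index 0, swap -> [2, 19, 16, 3]
Pass 2: Select minimum 3 at index 3, swap -> [2, 3, 16, 19]


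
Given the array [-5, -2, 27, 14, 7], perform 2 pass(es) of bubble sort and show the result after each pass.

After pass 1: [-5, -2, 14, 7, 27] (2 swaps)
After pass 2: [-5, -2, 7, 14, 27] (1 swaps)
Total swaps: 3


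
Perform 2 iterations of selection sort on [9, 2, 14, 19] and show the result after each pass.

Pass 1: Select minimum 2 at index 1, swap -> [2, 9, 14, 19]
Pass 2: Select minimum 9 at index 1, swap -> [2, 9, 14, 19]


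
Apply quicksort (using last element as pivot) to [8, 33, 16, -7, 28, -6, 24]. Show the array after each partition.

Partition 1: pivot=24 at index 4 -> [8, 16, -7, -6, 24, 33, 28]
Partition 2: pivot=-6 at index 1 -> [-7, -6, 8, 16, 24, 33, 28]
Partition 3: pivot=16 at index 3 -> [-7, -6, 8, 16, 24, 33, 28]
Partition 4: pivot=28 at index 5 -> [-7, -6, 8, 16, 24, 28, 33]


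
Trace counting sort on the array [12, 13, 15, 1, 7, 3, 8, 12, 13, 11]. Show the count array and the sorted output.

Count array: [0, 1, 0, 1, 0, 0, 0, 1, 1, 0, 0, 1, 2, 2, 0, 1]
(count[i] = number of elements equal to i)
Cumulative count: [0, 1, 1, 2, 2, 2, 2, 3, 4, 4, 4, 5, 7, 9, 9, 10]
Sorted: [1, 3, 7, 8, 11, 12, 12, 13, 13, 15]


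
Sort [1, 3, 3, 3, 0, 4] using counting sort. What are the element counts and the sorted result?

Count array: [1, 1, 0, 3, 1]
(count[i] = number of elements equal to i)
Cumulative count: [1, 2, 2, 5, 6]
Sorted: [0, 1, 3, 3, 3, 4]


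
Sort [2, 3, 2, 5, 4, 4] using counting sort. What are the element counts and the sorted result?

Count array: [0, 0, 2, 1, 2, 1]
(count[i] = number of elements equal to i)
Cumulative count: [0, 0, 2, 3, 5, 6]
Sorted: [2, 2, 3, 4, 4, 5]


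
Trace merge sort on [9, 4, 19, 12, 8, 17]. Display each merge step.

Divide and conquer:
  Merge [4] + [19] -> [4, 19]
  Merge [9] + [4, 19] -> [4, 9, 19]
  Merge [8] + [17] -> [8, 17]
  Merge [12] + [8, 17] -> [8, 12, 17]
  Merge [4, 9, 19] + [8, 12, 17] -> [4, 8, 9, 12, 17, 19]


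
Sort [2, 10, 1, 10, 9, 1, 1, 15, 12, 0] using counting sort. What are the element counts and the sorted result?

Count array: [1, 3, 1, 0, 0, 0, 0, 0, 0, 1, 2, 0, 1, 0, 0, 1]
(count[i] = number of elements equal to i)
Cumulative count: [1, 4, 5, 5, 5, 5, 5, 5, 5, 6, 8, 8, 9, 9, 9, 10]
Sorted: [0, 1, 1, 1, 2, 9, 10, 10, 12, 15]


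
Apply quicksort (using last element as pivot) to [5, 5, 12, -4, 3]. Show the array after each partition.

Partition 1: pivot=3 at index 1 -> [-4, 3, 12, 5, 5]
Partition 2: pivot=5 at index 3 -> [-4, 3, 5, 5, 12]


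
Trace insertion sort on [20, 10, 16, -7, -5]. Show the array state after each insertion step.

First element 20 is already 'sorted'
Insert 10: shifted 1 elements -> [10, 20, 16, -7, -5]
Insert 16: shifted 1 elements -> [10, 16, 20, -7, -5]
Insert -7: shifted 3 elements -> [-7, 10, 16, 20, -5]
Insert -5: shifted 3 elements -> [-7, -5, 10, 16, 20]


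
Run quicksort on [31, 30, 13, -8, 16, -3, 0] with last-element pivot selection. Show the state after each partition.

Partition 1: pivot=0 at index 2 -> [-8, -3, 0, 31, 16, 30, 13]
Partition 2: pivot=-3 at index 1 -> [-8, -3, 0, 31, 16, 30, 13]
Partition 3: pivot=13 at index 3 -> [-8, -3, 0, 13, 16, 30, 31]
Partition 4: pivot=31 at index 6 -> [-8, -3, 0, 13, 16, 30, 31]
Partition 5: pivot=30 at index 5 -> [-8, -3, 0, 13, 16, 30, 31]


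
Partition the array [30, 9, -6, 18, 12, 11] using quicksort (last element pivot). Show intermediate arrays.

Partition 1: pivot=11 at index 2 -> [9, -6, 11, 18, 12, 30]
Partition 2: pivot=-6 at index 0 -> [-6, 9, 11, 18, 12, 30]
Partition 3: pivot=30 at index 5 -> [-6, 9, 11, 18, 12, 30]
Partition 4: pivot=12 at index 3 -> [-6, 9, 11, 12, 18, 30]


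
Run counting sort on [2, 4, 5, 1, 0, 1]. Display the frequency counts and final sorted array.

Count array: [1, 2, 1, 0, 1, 1]
(count[i] = number of elements equal to i)
Cumulative count: [1, 3, 4, 4, 5, 6]
Sorted: [0, 1, 1, 2, 4, 5]


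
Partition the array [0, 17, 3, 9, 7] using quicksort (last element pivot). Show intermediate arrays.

Partition 1: pivot=7 at index 2 -> [0, 3, 7, 9, 17]
Partition 2: pivot=3 at index 1 -> [0, 3, 7, 9, 17]
Partition 3: pivot=17 at index 4 -> [0, 3, 7, 9, 17]


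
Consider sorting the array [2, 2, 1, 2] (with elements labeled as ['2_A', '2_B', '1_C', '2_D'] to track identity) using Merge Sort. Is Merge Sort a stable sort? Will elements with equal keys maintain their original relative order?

Trace Merge Sort on the labeled array (the key is the number; the letter only tracks identity):
  Merge [2_A] + [2_B] -> [2_A, 2_B]
  Merge [1_C] + [2_D] -> [1_C, 2_D]
  Merge [2_A, 2_B] + [1_C, 2_D] -> [1_C, 2_A, 2_B, 2_D]
Final order: [1_C, 2_A, 2_B, 2_D]
Equal keys:
  value 2: originally 2_A, 2_B, 2_D; after sorting 2_A, 2_B, 2_D -> order preserved
All equal keys kept their original relative order. Merge Sort is stable: when the heads of the two halves are equal the merge takes from the left half first.
Answer: Stable


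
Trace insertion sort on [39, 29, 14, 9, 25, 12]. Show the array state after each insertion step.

First element 39 is already 'sorted'
Insert 29: shifted 1 elements -> [29, 39, 14, 9, 25, 12]
Insert 14: shifted 2 elements -> [14, 29, 39, 9, 25, 12]
Insert 9: shifted 3 elements -> [9, 14, 29, 39, 25, 12]
Insert 25: shifted 2 elements -> [9, 14, 25, 29, 39, 12]
Insert 12: shifted 4 elements -> [9, 12, 14, 25, 29, 39]


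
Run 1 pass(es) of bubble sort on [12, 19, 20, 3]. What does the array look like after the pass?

After pass 1: [12, 19, 3, 20] (1 swaps)
Total swaps: 1


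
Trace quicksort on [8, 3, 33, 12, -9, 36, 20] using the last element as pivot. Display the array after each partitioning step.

Partition 1: pivot=20 at index 4 -> [8, 3, 12, -9, 20, 36, 33]
Partition 2: pivot=-9 at index 0 -> [-9, 3, 12, 8, 20, 36, 33]
Partition 3: pivot=8 at index 2 -> [-9, 3, 8, 12, 20, 36, 33]
Partition 4: pivot=33 at index 5 -> [-9, 3, 8, 12, 20, 33, 36]


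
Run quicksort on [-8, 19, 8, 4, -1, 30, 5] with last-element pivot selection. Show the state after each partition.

Partition 1: pivot=5 at index 3 -> [-8, 4, -1, 5, 8, 30, 19]
Partition 2: pivot=-1 at index 1 -> [-8, -1, 4, 5, 8, 30, 19]
Partition 3: pivot=19 at index 5 -> [-8, -1, 4, 5, 8, 19, 30]


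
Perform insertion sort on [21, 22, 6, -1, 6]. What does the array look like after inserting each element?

First element 21 is already 'sorted'
Insert 22: shifted 0 elements -> [21, 22, 6, -1, 6]
Insert 6: shifted 2 elements -> [6, 21, 22, -1, 6]
Insert -1: shifted 3 elements -> [-1, 6, 21, 22, 6]
Insert 6: shifted 2 elements -> [-1, 6, 6, 21, 22]


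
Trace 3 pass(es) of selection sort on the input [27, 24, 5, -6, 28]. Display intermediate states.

Pass 1: Select minimum -6 at index 3, swap -> [-6, 24, 5, 27, 28]
Pass 2: Select minimum 5 at index 2, swap -> [-6, 5, 24, 27, 28]
Pass 3: Select minimum 24 at index 2, swap -> [-6, 5, 24, 27, 28]


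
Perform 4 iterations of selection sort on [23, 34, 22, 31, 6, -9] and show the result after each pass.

Pass 1: Select minimum -9 at index 5, swap -> [-9, 34, 22, 31, 6, 23]
Pass 2: Select minimum 6 at index 4, swap -> [-9, 6, 22, 31, 34, 23]
Pass 3: Select minimum 22 at index 2, swap -> [-9, 6, 22, 31, 34, 23]
Pass 4: Select minimum 23 at index 5, swap -> [-9, 6, 22, 23, 34, 31]


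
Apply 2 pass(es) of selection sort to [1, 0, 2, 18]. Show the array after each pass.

Pass 1: Select minimum 0 at index 1, swap -> [0, 1, 2, 18]
Pass 2: Select minimum 1 at index 1, swap -> [0, 1, 2, 18]


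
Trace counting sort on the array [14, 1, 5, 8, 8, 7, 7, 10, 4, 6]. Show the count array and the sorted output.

Count array: [0, 1, 0, 0, 1, 1, 1, 2, 2, 0, 1, 0, 0, 0, 1]
(count[i] = number of elements equal to i)
Cumulative count: [0, 1, 1, 1, 2, 3, 4, 6, 8, 8, 9, 9, 9, 9, 10]
Sorted: [1, 4, 5, 6, 7, 7, 8, 8, 10, 14]


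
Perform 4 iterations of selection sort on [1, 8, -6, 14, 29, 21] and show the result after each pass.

Pass 1: Select minimum -6 at index 2, swap -> [-6, 8, 1, 14, 29, 21]
Pass 2: Select minimum 1 at index 2, swap -> [-6, 1, 8, 14, 29, 21]
Pass 3: Select minimum 8 at index 2, swap -> [-6, 1, 8, 14, 29, 21]
Pass 4: Select minimum 14 at index 3, swap -> [-6, 1, 8, 14, 29, 21]


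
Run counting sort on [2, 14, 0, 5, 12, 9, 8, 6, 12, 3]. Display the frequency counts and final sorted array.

Count array: [1, 0, 1, 1, 0, 1, 1, 0, 1, 1, 0, 0, 2, 0, 1]
(count[i] = number of elements equal to i)
Cumulative count: [1, 1, 2, 3, 3, 4, 5, 5, 6, 7, 7, 7, 9, 9, 10]
Sorted: [0, 2, 3, 5, 6, 8, 9, 12, 12, 14]


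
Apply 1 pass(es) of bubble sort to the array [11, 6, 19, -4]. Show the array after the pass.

After pass 1: [6, 11, -4, 19] (2 swaps)
Total swaps: 2


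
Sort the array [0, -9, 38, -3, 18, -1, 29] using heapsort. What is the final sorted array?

Build heap: [38, 18, 29, -3, -9, -1, 0]
Extract 38: [29, 18, 0, -3, -9, -1, 38]
Extract 29: [18, -1, 0, -3, -9, 29, 38]
Extract 18: [0, -1, -9, -3, 18, 29, 38]
Extract 0: [-1, -3, -9, 0, 18, 29, 38]
Extract -1: [-3, -9, -1, 0, 18, 29, 38]
Extract -3: [-9, -3, -1, 0, 18, 29, 38]


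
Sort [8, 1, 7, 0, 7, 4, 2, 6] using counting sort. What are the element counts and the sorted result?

Count array: [1, 1, 1, 0, 1, 0, 1, 2, 1]
(count[i] = number of elements equal to i)
Cumulative count: [1, 2, 3, 3, 4, 4, 5, 7, 8]
Sorted: [0, 1, 2, 4, 6, 7, 7, 8]


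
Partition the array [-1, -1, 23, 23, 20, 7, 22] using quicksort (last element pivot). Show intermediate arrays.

Partition 1: pivot=22 at index 4 -> [-1, -1, 20, 7, 22, 23, 23]
Partition 2: pivot=7 at index 2 -> [-1, -1, 7, 20, 22, 23, 23]
Partition 3: pivot=-1 at index 1 -> [-1, -1, 7, 20, 22, 23, 23]
Partition 4: pivot=23 at index 6 -> [-1, -1, 7, 20, 22, 23, 23]


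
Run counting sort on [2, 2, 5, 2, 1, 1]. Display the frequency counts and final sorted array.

Count array: [0, 2, 3, 0, 0, 1]
(count[i] = number of elements equal to i)
Cumulative count: [0, 2, 5, 5, 5, 6]
Sorted: [1, 1, 2, 2, 2, 5]


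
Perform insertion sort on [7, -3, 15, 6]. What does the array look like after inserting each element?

First element 7 is already 'sorted'
Insert -3: shifted 1 elements -> [-3, 7, 15, 6]
Insert 15: shifted 0 elements -> [-3, 7, 15, 6]
Insert 6: shifted 2 elements -> [-3, 6, 7, 15]


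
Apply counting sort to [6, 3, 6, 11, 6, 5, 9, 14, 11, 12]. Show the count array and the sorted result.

Count array: [0, 0, 0, 1, 0, 1, 3, 0, 0, 1, 0, 2, 1, 0, 1]
(count[i] = number of elements equal to i)
Cumulative count: [0, 0, 0, 1, 1, 2, 5, 5, 5, 6, 6, 8, 9, 9, 10]
Sorted: [3, 5, 6, 6, 6, 9, 11, 11, 12, 14]


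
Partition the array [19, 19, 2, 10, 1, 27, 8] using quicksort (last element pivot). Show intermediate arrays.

Partition 1: pivot=8 at index 2 -> [2, 1, 8, 10, 19, 27, 19]
Partition 2: pivot=1 at index 0 -> [1, 2, 8, 10, 19, 27, 19]
Partition 3: pivot=19 at index 5 -> [1, 2, 8, 10, 19, 19, 27]
Partition 4: pivot=19 at index 4 -> [1, 2, 8, 10, 19, 19, 27]


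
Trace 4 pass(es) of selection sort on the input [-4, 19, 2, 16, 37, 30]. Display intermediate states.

Pass 1: Select minimum -4 at index 0, swap -> [-4, 19, 2, 16, 37, 30]
Pass 2: Select minimum 2 at index 2, swap -> [-4, 2, 19, 16, 37, 30]
Pass 3: Select minimum 16 at index 3, swap -> [-4, 2, 16, 19, 37, 30]
Pass 4: Select minimum 19 at index 3, swap -> [-4, 2, 16, 19, 37, 30]


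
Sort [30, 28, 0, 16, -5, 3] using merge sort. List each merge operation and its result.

Divide and conquer:
  Merge [28] + [0] -> [0, 28]
  Merge [30] + [0, 28] -> [0, 28, 30]
  Merge [-5] + [3] -> [-5, 3]
  Merge [16] + [-5, 3] -> [-5, 3, 16]
  Merge [0, 28, 30] + [-5, 3, 16] -> [-5, 0, 3, 16, 28, 30]


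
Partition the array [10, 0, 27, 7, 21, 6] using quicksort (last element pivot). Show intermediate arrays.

Partition 1: pivot=6 at index 1 -> [0, 6, 27, 7, 21, 10]
Partition 2: pivot=10 at index 3 -> [0, 6, 7, 10, 21, 27]
Partition 3: pivot=27 at index 5 -> [0, 6, 7, 10, 21, 27]


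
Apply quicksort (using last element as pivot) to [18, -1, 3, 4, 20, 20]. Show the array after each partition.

Partition 1: pivot=20 at index 5 -> [18, -1, 3, 4, 20, 20]
Partition 2: pivot=20 at index 4 -> [18, -1, 3, 4, 20, 20]
Partition 3: pivot=4 at index 2 -> [-1, 3, 4, 18, 20, 20]
Partition 4: pivot=3 at index 1 -> [-1, 3, 4, 18, 20, 20]


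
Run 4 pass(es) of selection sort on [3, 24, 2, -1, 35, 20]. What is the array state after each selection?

Pass 1: Select minimum -1 at index 3, swap -> [-1, 24, 2, 3, 35, 20]
Pass 2: Select minimum 2 at index 2, swap -> [-1, 2, 24, 3, 35, 20]
Pass 3: Select minimum 3 at index 3, swap -> [-1, 2, 3, 24, 35, 20]
Pass 4: Select minimum 20 at index 5, swap -> [-1, 2, 3, 20, 35, 24]


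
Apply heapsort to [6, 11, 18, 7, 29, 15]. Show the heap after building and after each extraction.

Build heap: [29, 11, 18, 7, 6, 15]
Extract 29: [18, 11, 15, 7, 6, 29]
Extract 18: [15, 11, 6, 7, 18, 29]
Extract 15: [11, 7, 6, 15, 18, 29]
Extract 11: [7, 6, 11, 15, 18, 29]
Extract 7: [6, 7, 11, 15, 18, 29]


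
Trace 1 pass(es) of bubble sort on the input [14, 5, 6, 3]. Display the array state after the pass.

After pass 1: [5, 6, 3, 14] (3 swaps)
Total swaps: 3


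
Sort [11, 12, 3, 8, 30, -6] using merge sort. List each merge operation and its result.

Divide and conquer:
  Merge [12] + [3] -> [3, 12]
  Merge [11] + [3, 12] -> [3, 11, 12]
  Merge [30] + [-6] -> [-6, 30]
  Merge [8] + [-6, 30] -> [-6, 8, 30]
  Merge [3, 11, 12] + [-6, 8, 30] -> [-6, 3, 8, 11, 12, 30]


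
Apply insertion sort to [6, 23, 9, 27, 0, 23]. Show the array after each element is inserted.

First element 6 is already 'sorted'
Insert 23: shifted 0 elements -> [6, 23, 9, 27, 0, 23]
Insert 9: shifted 1 elements -> [6, 9, 23, 27, 0, 23]
Insert 27: shifted 0 elements -> [6, 9, 23, 27, 0, 23]
Insert 0: shifted 4 elements -> [0, 6, 9, 23, 27, 23]
Insert 23: shifted 1 elements -> [0, 6, 9, 23, 23, 27]


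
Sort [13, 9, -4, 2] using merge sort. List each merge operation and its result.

Divide and conquer:
  Merge [13] + [9] -> [9, 13]
  Merge [-4] + [2] -> [-4, 2]
  Merge [9, 13] + [-4, 2] -> [-4, 2, 9, 13]


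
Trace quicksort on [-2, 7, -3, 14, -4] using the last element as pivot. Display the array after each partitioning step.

Partition 1: pivot=-4 at index 0 -> [-4, 7, -3, 14, -2]
Partition 2: pivot=-2 at index 2 -> [-4, -3, -2, 14, 7]
Partition 3: pivot=7 at index 3 -> [-4, -3, -2, 7, 14]


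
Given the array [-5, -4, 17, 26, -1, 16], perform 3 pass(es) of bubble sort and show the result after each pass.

After pass 1: [-5, -4, 17, -1, 16, 26] (2 swaps)
After pass 2: [-5, -4, -1, 16, 17, 26] (2 swaps)
After pass 3: [-5, -4, -1, 16, 17, 26] (0 swaps)
Total swaps: 4


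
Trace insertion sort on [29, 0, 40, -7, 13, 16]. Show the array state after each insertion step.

First element 29 is already 'sorted'
Insert 0: shifted 1 elements -> [0, 29, 40, -7, 13, 16]
Insert 40: shifted 0 elements -> [0, 29, 40, -7, 13, 16]
Insert -7: shifted 3 elements -> [-7, 0, 29, 40, 13, 16]
Insert 13: shifted 2 elements -> [-7, 0, 13, 29, 40, 16]
Insert 16: shifted 2 elements -> [-7, 0, 13, 16, 29, 40]


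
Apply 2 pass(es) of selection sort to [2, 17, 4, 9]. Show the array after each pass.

Pass 1: Select minimum 2 at index 0, swap -> [2, 17, 4, 9]
Pass 2: Select minimum 4 at index 2, swap -> [2, 4, 17, 9]


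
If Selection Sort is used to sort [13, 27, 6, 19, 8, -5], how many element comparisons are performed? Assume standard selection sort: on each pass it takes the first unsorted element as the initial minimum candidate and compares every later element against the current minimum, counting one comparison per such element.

Pass 1: scan indices 1..5 for the minimum = 5 comparison(s); min is -5, place at index 0 -> [-5, 27, 6, 19, 8, 13]
Pass 2: scan indices 2..5 for the minimum = 4 comparison(s); min is 6, place at index 1 -> [-5, 6, 27, 19, 8, 13]
Pass 3: scan indices 3..5 for the minimum = 3 comparison(s); min is 8, place at index 2 -> [-5, 6, 8, 19, 27, 13]
Pass 4: scan indices 4..5 for the minimum = 2 comparison(s); min is 13, place at index 3 -> [-5, 6, 8, 13, 27, 19]
Pass 5: scan indices 5..5 for the minimum = 1 comparison(s); min is 19, place at index 4 -> [-5, 6, 8, 13, 19, 27]
Selection sort always scans the whole unsorted suffix, so the count is (n-1) + (n-2) + ... + 1 = n(n-1)/2 = 6*5/2 = 15 regardless of the input order.
Total comparisons: 5 + 4 + 3 + 2 + 1 = 15


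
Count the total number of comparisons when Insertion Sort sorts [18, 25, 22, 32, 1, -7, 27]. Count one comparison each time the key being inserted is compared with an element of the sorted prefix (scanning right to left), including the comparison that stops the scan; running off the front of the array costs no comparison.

Insert 25: 18 <= 25 (stop) = 1 comparison(s) -> [18, 25, 22, 32, 1, -7, 27]
Insert 22: 25 > 22 (shift), 18 <= 22 (stop) = 2 comparison(s) -> [18, 22, 25, 32, 1, -7, 27]
Insert 32: 25 <= 32 (stop) = 1 comparison(s) -> [18, 22, 25, 32, 1, -7, 27]
Insert 1: 32 > 1 (shift), 25 > 1 (shift), 22 > 1 (shift), 18 > 1 (shift), reached front = 4 comparison(s) -> [1, 18, 22, 25, 32, -7, 27]
Insert -7: 32 > -7 (shift), 25 > -7 (shift), 22 > -7 (shift), 18 > -7 (shift), 1 > -7 (shift), reached front = 5 comparison(s) -> [-7, 1, 18, 22, 25, 32, 27]
Insert 27: 32 > 27 (shift), 25 <= 27 (stop) = 2 comparison(s) -> [-7, 1, 18, 22, 25, 27, 32]
Total comparisons: 1 + 2 + 1 + 4 + 5 + 2 = 15


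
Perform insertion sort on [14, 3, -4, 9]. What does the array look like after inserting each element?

First element 14 is already 'sorted'
Insert 3: shifted 1 elements -> [3, 14, -4, 9]
Insert -4: shifted 2 elements -> [-4, 3, 14, 9]
Insert 9: shifted 1 elements -> [-4, 3, 9, 14]


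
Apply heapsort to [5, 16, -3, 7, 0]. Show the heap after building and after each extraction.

Build heap: [16, 7, -3, 5, 0]
Extract 16: [7, 5, -3, 0, 16]
Extract 7: [5, 0, -3, 7, 16]
Extract 5: [0, -3, 5, 7, 16]
Extract 0: [-3, 0, 5, 7, 16]


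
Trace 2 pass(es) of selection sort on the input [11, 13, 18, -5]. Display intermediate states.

Pass 1: Select minimum -5 at index 3, swap -> [-5, 13, 18, 11]
Pass 2: Select minimum 11 at index 3, swap -> [-5, 11, 18, 13]


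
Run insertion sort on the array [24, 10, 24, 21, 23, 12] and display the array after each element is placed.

First element 24 is already 'sorted'
Insert 10: shifted 1 elements -> [10, 24, 24, 21, 23, 12]
Insert 24: shifted 0 elements -> [10, 24, 24, 21, 23, 12]
Insert 21: shifted 2 elements -> [10, 21, 24, 24, 23, 12]
Insert 23: shifted 2 elements -> [10, 21, 23, 24, 24, 12]
Insert 12: shifted 4 elements -> [10, 12, 21, 23, 24, 24]


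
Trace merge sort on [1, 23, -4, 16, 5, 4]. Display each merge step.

Divide and conquer:
  Merge [23] + [-4] -> [-4, 23]
  Merge [1] + [-4, 23] -> [-4, 1, 23]
  Merge [5] + [4] -> [4, 5]
  Merge [16] + [4, 5] -> [4, 5, 16]
  Merge [-4, 1, 23] + [4, 5, 16] -> [-4, 1, 4, 5, 16, 23]


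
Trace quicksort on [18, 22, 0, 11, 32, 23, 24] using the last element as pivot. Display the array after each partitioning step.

Partition 1: pivot=24 at index 5 -> [18, 22, 0, 11, 23, 24, 32]
Partition 2: pivot=23 at index 4 -> [18, 22, 0, 11, 23, 24, 32]
Partition 3: pivot=11 at index 1 -> [0, 11, 18, 22, 23, 24, 32]
Partition 4: pivot=22 at index 3 -> [0, 11, 18, 22, 23, 24, 32]


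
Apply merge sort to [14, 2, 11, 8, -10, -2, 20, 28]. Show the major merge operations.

Divide and conquer:
  Merge [14] + [2] -> [2, 14]
  Merge [11] + [8] -> [8, 11]
  Merge [2, 14] + [8, 11] -> [2, 8, 11, 14]
  Merge [-10] + [-2] -> [-10, -2]
  Merge [20] + [28] -> [20, 28]
  Merge [-10, -2] + [20, 28] -> [-10, -2, 20, 28]
  Merge [2, 8, 11, 14] + [-10, -2, 20, 28] -> [-10, -2, 2, 8, 11, 14, 20, 28]


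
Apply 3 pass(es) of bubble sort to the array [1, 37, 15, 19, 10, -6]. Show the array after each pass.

After pass 1: [1, 15, 19, 10, -6, 37] (4 swaps)
After pass 2: [1, 15, 10, -6, 19, 37] (2 swaps)
After pass 3: [1, 10, -6, 15, 19, 37] (2 swaps)
Total swaps: 8


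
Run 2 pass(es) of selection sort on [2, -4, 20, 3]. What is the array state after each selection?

Pass 1: Select minimum -4 at index 1, swap -> [-4, 2, 20, 3]
Pass 2: Select minimum 2 at index 1, swap -> [-4, 2, 20, 3]


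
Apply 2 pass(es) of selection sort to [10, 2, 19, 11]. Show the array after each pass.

Pass 1: Select minimum 2 at index 1, swap -> [2, 10, 19, 11]
Pass 2: Select minimum 10 at index 1, swap -> [2, 10, 19, 11]


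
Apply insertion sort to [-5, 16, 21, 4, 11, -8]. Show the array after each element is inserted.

First element -5 is already 'sorted'
Insert 16: shifted 0 elements -> [-5, 16, 21, 4, 11, -8]
Insert 21: shifted 0 elements -> [-5, 16, 21, 4, 11, -8]
Insert 4: shifted 2 elements -> [-5, 4, 16, 21, 11, -8]
Insert 11: shifted 2 elements -> [-5, 4, 11, 16, 21, -8]
Insert -8: shifted 5 elements -> [-8, -5, 4, 11, 16, 21]


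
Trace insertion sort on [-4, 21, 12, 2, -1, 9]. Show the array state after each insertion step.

First element -4 is already 'sorted'
Insert 21: shifted 0 elements -> [-4, 21, 12, 2, -1, 9]
Insert 12: shifted 1 elements -> [-4, 12, 21, 2, -1, 9]
Insert 2: shifted 2 elements -> [-4, 2, 12, 21, -1, 9]
Insert -1: shifted 3 elements -> [-4, -1, 2, 12, 21, 9]
Insert 9: shifted 2 elements -> [-4, -1, 2, 9, 12, 21]


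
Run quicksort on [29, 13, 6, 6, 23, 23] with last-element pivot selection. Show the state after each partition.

Partition 1: pivot=23 at index 4 -> [13, 6, 6, 23, 23, 29]
Partition 2: pivot=23 at index 3 -> [13, 6, 6, 23, 23, 29]
Partition 3: pivot=6 at index 1 -> [6, 6, 13, 23, 23, 29]


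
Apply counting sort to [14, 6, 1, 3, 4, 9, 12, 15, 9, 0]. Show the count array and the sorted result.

Count array: [1, 1, 0, 1, 1, 0, 1, 0, 0, 2, 0, 0, 1, 0, 1, 1]
(count[i] = number of elements equal to i)
Cumulative count: [1, 2, 2, 3, 4, 4, 5, 5, 5, 7, 7, 7, 8, 8, 9, 10]
Sorted: [0, 1, 3, 4, 6, 9, 9, 12, 14, 15]


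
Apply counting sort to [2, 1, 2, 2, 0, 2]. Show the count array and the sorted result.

Count array: [1, 1, 4]
(count[i] = number of elements equal to i)
Cumulative count: [1, 2, 6]
Sorted: [0, 1, 2, 2, 2, 2]


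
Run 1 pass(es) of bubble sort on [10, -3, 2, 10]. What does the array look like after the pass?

After pass 1: [-3, 2, 10, 10] (2 swaps)
Total swaps: 2


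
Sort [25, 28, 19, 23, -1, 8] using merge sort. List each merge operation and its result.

Divide and conquer:
  Merge [28] + [19] -> [19, 28]
  Merge [25] + [19, 28] -> [19, 25, 28]
  Merge [-1] + [8] -> [-1, 8]
  Merge [23] + [-1, 8] -> [-1, 8, 23]
  Merge [19, 25, 28] + [-1, 8, 23] -> [-1, 8, 19, 23, 25, 28]


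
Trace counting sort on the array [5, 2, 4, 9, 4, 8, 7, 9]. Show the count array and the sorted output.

Count array: [0, 0, 1, 0, 2, 1, 0, 1, 1, 2]
(count[i] = number of elements equal to i)
Cumulative count: [0, 0, 1, 1, 3, 4, 4, 5, 6, 8]
Sorted: [2, 4, 4, 5, 7, 8, 9, 9]


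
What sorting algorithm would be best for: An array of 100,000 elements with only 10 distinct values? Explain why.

Best choice: 3-way quicksort or Counting sort
Reason: 3-way (Dutch national flag) partitioning groups every copy of the pivot together, so with only d=10 distinct keys quicksort finishes in O(n log d) expected time, which is effectively linear; counting sort runs in O(n + k) where k is the size of the key range (not the number of distinct values), so it is linear when the 10 values are integers drawn from a small known range


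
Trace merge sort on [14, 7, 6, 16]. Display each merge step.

Divide and conquer:
  Merge [14] + [7] -> [7, 14]
  Merge [6] + [16] -> [6, 16]
  Merge [7, 14] + [6, 16] -> [6, 7, 14, 16]


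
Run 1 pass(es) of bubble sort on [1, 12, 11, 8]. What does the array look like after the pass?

After pass 1: [1, 11, 8, 12] (2 swaps)
Total swaps: 2


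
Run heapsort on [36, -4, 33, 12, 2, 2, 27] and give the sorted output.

Build heap: [36, 12, 33, -4, 2, 2, 27]
Extract 36: [33, 12, 27, -4, 2, 2, 36]
Extract 33: [27, 12, 2, -4, 2, 33, 36]
Extract 27: [12, 2, 2, -4, 27, 33, 36]
Extract 12: [2, -4, 2, 12, 27, 33, 36]
Extract 2: [2, -4, 2, 12, 27, 33, 36]
Extract 2: [-4, 2, 2, 12, 27, 33, 36]


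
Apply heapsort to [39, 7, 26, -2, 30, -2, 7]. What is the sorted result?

Build heap: [39, 30, 26, -2, 7, -2, 7]
Extract 39: [30, 7, 26, -2, 7, -2, 39]
Extract 30: [26, 7, -2, -2, 7, 30, 39]
Extract 26: [7, 7, -2, -2, 26, 30, 39]
Extract 7: [7, -2, -2, 7, 26, 30, 39]
Extract 7: [-2, -2, 7, 7, 26, 30, 39]
Extract -2: [-2, -2, 7, 7, 26, 30, 39]


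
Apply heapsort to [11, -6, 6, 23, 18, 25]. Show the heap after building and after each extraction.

Build heap: [25, 23, 11, -6, 18, 6]
Extract 25: [23, 18, 11, -6, 6, 25]
Extract 23: [18, 6, 11, -6, 23, 25]
Extract 18: [11, 6, -6, 18, 23, 25]
Extract 11: [6, -6, 11, 18, 23, 25]
Extract 6: [-6, 6, 11, 18, 23, 25]


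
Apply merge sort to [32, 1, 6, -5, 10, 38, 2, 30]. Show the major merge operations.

Divide and conquer:
  Merge [32] + [1] -> [1, 32]
  Merge [6] + [-5] -> [-5, 6]
  Merge [1, 32] + [-5, 6] -> [-5, 1, 6, 32]
  Merge [10] + [38] -> [10, 38]
  Merge [2] + [30] -> [2, 30]
  Merge [10, 38] + [2, 30] -> [2, 10, 30, 38]
  Merge [-5, 1, 6, 32] + [2, 10, 30, 38] -> [-5, 1, 2, 6, 10, 30, 32, 38]


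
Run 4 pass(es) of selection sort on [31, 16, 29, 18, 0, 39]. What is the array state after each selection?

Pass 1: Select minimum 0 at index 4, swap -> [0, 16, 29, 18, 31, 39]
Pass 2: Select minimum 16 at index 1, swap -> [0, 16, 29, 18, 31, 39]
Pass 3: Select minimum 18 at index 3, swap -> [0, 16, 18, 29, 31, 39]
Pass 4: Select minimum 29 at index 3, swap -> [0, 16, 18, 29, 31, 39]


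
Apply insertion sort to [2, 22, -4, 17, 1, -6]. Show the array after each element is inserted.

First element 2 is already 'sorted'
Insert 22: shifted 0 elements -> [2, 22, -4, 17, 1, -6]
Insert -4: shifted 2 elements -> [-4, 2, 22, 17, 1, -6]
Insert 17: shifted 1 elements -> [-4, 2, 17, 22, 1, -6]
Insert 1: shifted 3 elements -> [-4, 1, 2, 17, 22, -6]
Insert -6: shifted 5 elements -> [-6, -4, 1, 2, 17, 22]


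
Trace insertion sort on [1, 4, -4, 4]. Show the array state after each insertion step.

First element 1 is already 'sorted'
Insert 4: shifted 0 elements -> [1, 4, -4, 4]
Insert -4: shifted 2 elements -> [-4, 1, 4, 4]
Insert 4: shifted 0 elements -> [-4, 1, 4, 4]


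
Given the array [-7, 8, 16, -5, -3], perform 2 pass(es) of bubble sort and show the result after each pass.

After pass 1: [-7, 8, -5, -3, 16] (2 swaps)
After pass 2: [-7, -5, -3, 8, 16] (2 swaps)
Total swaps: 4


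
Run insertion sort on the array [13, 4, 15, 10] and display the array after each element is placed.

First element 13 is already 'sorted'
Insert 4: shifted 1 elements -> [4, 13, 15, 10]
Insert 15: shifted 0 elements -> [4, 13, 15, 10]
Insert 10: shifted 2 elements -> [4, 10, 13, 15]


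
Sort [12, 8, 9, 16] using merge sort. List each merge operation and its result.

Divide and conquer:
  Merge [12] + [8] -> [8, 12]
  Merge [9] + [16] -> [9, 16]
  Merge [8, 12] + [9, 16] -> [8, 9, 12, 16]


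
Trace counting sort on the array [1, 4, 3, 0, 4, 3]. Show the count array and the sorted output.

Count array: [1, 1, 0, 2, 2]
(count[i] = number of elements equal to i)
Cumulative count: [1, 2, 2, 4, 6]
Sorted: [0, 1, 3, 3, 4, 4]


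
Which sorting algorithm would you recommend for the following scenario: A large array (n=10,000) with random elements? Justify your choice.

Best choice: Quicksort or Mergesort
Reason: Both have O(n log n) average case; quicksort has lower constant factors


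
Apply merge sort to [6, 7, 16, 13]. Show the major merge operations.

Divide and conquer:
  Merge [6] + [7] -> [6, 7]
  Merge [16] + [13] -> [13, 16]
  Merge [6, 7] + [13, 16] -> [6, 7, 13, 16]


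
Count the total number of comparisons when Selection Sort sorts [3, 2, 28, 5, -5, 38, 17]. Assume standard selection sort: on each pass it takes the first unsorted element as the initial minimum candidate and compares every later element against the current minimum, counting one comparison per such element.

Pass 1: scan indices 1..6 for the minimum = 6 comparison(s); min is -5, place at index 0 -> [-5, 2, 28, 5, 3, 38, 17]
Pass 2: scan indices 2..6 for the minimum = 5 comparison(s); min is 2, place at index 1 -> [-5, 2, 28, 5, 3, 38, 17]
Pass 3: scan indices 3..6 for the minimum = 4 comparison(s); min is 3, place at index 2 -> [-5, 2, 3, 5, 28, 38, 17]
Pass 4: scan indices 4..6 for the minimum = 3 comparison(s); min is 5, place at index 3 -> [-5, 2, 3, 5, 28, 38, 17]
Pass 5: scan indices 5..6 for the minimum = 2 comparison(s); min is 17, place at index 4 -> [-5, 2, 3, 5, 17, 38, 28]
Pass 6: scan indices 6..6 for the minimum = 1 comparison(s); min is 28, place at index 5 -> [-5, 2, 3, 5, 17, 28, 38]
Selection sort always scans the whole unsorted suffix, so the count is (n-1) + (n-2) + ... + 1 = n(n-1)/2 = 7*6/2 = 21 regardless of the input order.
Total comparisons: 6 + 5 + 4 + 3 + 2 + 1 = 21


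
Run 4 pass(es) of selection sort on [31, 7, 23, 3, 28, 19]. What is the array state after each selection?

Pass 1: Select minimum 3 at index 3, swap -> [3, 7, 23, 31, 28, 19]
Pass 2: Select minimum 7 at index 1, swap -> [3, 7, 23, 31, 28, 19]
Pass 3: Select minimum 19 at index 5, swap -> [3, 7, 19, 31, 28, 23]
Pass 4: Select minimum 23 at index 5, swap -> [3, 7, 19, 23, 28, 31]


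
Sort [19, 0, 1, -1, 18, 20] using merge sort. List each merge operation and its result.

Divide and conquer:
  Merge [0] + [1] -> [0, 1]
  Merge [19] + [0, 1] -> [0, 1, 19]
  Merge [18] + [20] -> [18, 20]
  Merge [-1] + [18, 20] -> [-1, 18, 20]
  Merge [0, 1, 19] + [-1, 18, 20] -> [-1, 0, 1, 18, 19, 20]


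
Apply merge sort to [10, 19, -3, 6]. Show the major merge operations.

Divide and conquer:
  Merge [10] + [19] -> [10, 19]
  Merge [-3] + [6] -> [-3, 6]
  Merge [10, 19] + [-3, 6] -> [-3, 6, 10, 19]


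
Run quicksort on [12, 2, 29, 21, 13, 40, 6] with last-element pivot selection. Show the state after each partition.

Partition 1: pivot=6 at index 1 -> [2, 6, 29, 21, 13, 40, 12]
Partition 2: pivot=12 at index 2 -> [2, 6, 12, 21, 13, 40, 29]
Partition 3: pivot=29 at index 5 -> [2, 6, 12, 21, 13, 29, 40]
Partition 4: pivot=13 at index 3 -> [2, 6, 12, 13, 21, 29, 40]


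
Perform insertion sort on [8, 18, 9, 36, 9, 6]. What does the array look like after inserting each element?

First element 8 is already 'sorted'
Insert 18: shifted 0 elements -> [8, 18, 9, 36, 9, 6]
Insert 9: shifted 1 elements -> [8, 9, 18, 36, 9, 6]
Insert 36: shifted 0 elements -> [8, 9, 18, 36, 9, 6]
Insert 9: shifted 2 elements -> [8, 9, 9, 18, 36, 6]
Insert 6: shifted 5 elements -> [6, 8, 9, 9, 18, 36]


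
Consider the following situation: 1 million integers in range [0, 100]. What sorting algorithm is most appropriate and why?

Best choice: Counting sort
Reason: O(n + k) where k=100 is small; linear time beats O(n log n)


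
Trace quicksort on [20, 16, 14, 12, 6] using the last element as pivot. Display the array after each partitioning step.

Partition 1: pivot=6 at index 0 -> [6, 16, 14, 12, 20]
Partition 2: pivot=20 at index 4 -> [6, 16, 14, 12, 20]
Partition 3: pivot=12 at index 1 -> [6, 12, 14, 16, 20]
Partition 4: pivot=16 at index 3 -> [6, 12, 14, 16, 20]


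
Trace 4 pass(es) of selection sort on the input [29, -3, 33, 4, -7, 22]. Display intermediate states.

Pass 1: Select minimum -7 at index 4, swap -> [-7, -3, 33, 4, 29, 22]
Pass 2: Select minimum -3 at index 1, swap -> [-7, -3, 33, 4, 29, 22]
Pass 3: Select minimum 4 at index 3, swap -> [-7, -3, 4, 33, 29, 22]
Pass 4: Select minimum 22 at index 5, swap -> [-7, -3, 4, 22, 29, 33]
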